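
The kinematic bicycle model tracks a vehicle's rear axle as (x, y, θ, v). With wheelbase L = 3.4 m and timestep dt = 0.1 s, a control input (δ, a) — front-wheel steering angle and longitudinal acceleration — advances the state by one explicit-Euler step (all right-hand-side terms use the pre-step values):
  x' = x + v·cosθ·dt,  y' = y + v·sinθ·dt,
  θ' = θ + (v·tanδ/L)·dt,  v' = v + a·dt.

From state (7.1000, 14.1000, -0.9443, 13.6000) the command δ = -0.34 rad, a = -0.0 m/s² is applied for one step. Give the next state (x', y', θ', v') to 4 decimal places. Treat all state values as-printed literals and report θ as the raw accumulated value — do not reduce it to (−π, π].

(7.8974, 12.9983, -1.0858, 13.6000)

x' = 7.1000 + 13.6000·cos(-0.9443)·0.1 = 7.8974
y' = 14.1000 + 13.6000·sin(-0.9443)·0.1 = 12.9983
θ' = -0.9443 + (13.6000/3.4)·tan(-0.34)·0.1 = -1.0858
v' = 13.6000 + 0.0000·0.1 = 13.6000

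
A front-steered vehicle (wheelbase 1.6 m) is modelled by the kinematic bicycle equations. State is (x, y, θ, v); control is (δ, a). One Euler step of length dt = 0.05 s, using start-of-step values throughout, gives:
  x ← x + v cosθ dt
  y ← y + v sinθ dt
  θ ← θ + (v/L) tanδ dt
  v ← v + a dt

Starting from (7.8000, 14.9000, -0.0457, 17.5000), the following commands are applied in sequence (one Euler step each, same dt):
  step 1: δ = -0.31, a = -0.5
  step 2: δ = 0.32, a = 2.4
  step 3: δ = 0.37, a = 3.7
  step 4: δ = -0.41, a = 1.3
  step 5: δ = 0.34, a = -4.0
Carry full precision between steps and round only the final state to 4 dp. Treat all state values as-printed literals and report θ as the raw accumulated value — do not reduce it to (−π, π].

after step 1 (δ=-0.31, a=-0.5): (8.674086, 14.860026, -0.220879, 17.475000)
after step 2 (δ=0.32, a=2.4): (9.526609, 14.668599, -0.039909, 17.595000)
after step 3 (δ=0.37, a=3.7): (10.405658, 14.633498, 0.173355, 17.780000)
after step 4 (δ=-0.41, a=1.3): (11.281334, 14.786839, -0.068137, 17.845000)
after step 5 (δ=0.34, a=-4.0): (12.171513, 14.726091, 0.129126, 17.645000)

(12.1715, 14.7261, 0.1291, 17.6450)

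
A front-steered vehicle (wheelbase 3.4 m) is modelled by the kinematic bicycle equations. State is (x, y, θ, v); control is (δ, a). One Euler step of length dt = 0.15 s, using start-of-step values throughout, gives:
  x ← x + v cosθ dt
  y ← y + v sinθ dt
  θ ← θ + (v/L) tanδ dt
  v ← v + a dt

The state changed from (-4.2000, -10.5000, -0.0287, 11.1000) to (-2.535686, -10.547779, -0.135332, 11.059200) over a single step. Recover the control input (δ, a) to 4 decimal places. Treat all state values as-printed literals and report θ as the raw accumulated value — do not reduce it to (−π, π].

δ = -0.2144, a = -0.2720

a = (v'−v)/dt = (-0.040800)/0.15 = -0.2720
Δθ = θ'−θ = -0.106632;  (v·dt/L) = 11.1000·0.15/3.4 = 0.489706
tan δ = Δθ·L/(v·dt) = -0.217747  →  δ = -0.2144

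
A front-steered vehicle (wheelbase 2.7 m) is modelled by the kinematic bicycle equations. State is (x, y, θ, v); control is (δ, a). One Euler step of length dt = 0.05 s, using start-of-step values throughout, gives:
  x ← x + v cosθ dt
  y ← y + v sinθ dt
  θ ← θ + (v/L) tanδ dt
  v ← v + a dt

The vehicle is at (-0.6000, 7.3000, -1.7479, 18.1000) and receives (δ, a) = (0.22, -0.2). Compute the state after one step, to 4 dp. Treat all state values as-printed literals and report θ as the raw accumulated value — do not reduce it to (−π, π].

(-0.7594, 6.4092, -1.6729, 18.0900)

x' = -0.6000 + 18.1000·cos(-1.7479)·0.05 = -0.7594
y' = 7.3000 + 18.1000·sin(-1.7479)·0.05 = 6.4092
θ' = -1.7479 + (18.1000/2.7)·tan(0.22)·0.05 = -1.6729
v' = 18.1000 − 0.2000·0.05 = 18.0900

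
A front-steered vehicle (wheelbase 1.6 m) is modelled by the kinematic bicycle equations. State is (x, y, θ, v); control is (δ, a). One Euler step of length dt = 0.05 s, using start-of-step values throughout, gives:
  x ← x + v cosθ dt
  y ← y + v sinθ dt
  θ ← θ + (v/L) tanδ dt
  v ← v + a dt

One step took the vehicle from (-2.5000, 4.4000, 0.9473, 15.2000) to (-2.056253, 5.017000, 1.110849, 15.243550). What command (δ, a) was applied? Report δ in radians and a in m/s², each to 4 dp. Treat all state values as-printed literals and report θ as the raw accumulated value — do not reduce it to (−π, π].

a = (v'−v)/dt = (0.043550)/0.05 = 0.8710
Δθ = θ'−θ = 0.163549;  (v·dt/L) = 15.2000·0.05/1.6 = 0.475000
tan δ = Δθ·L/(v·dt) = 0.344314  →  δ = 0.3316

δ = 0.3316, a = 0.8710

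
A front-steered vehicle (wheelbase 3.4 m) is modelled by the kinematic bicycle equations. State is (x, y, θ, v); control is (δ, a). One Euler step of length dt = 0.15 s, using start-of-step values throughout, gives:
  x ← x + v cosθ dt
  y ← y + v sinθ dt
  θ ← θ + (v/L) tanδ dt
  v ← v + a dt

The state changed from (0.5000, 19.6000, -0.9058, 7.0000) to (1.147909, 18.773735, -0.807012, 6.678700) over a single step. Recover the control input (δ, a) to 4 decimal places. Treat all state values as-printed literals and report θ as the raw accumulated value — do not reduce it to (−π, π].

δ = 0.3096, a = -2.1420

a = (v'−v)/dt = (-0.321300)/0.15 = -2.1420
Δθ = θ'−θ = 0.098788;  (v·dt/L) = 7.0000·0.15/3.4 = 0.308824
tan δ = Δθ·L/(v·dt) = 0.319885  →  δ = 0.3096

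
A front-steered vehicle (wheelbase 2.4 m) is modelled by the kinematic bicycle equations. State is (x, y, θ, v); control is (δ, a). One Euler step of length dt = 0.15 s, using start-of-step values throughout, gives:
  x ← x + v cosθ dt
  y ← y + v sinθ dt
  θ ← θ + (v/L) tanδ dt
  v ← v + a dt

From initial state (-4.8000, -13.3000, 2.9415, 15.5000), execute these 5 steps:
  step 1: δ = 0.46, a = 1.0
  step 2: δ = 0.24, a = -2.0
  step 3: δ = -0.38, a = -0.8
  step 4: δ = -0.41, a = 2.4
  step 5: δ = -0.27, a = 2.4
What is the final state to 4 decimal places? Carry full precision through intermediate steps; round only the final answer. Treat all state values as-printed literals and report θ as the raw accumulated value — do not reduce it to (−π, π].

(-15.8461, -14.2977, 2.5943, 15.9500)

after step 1 (δ=0.46, a=1.0): (-7.078612, -12.837883, 3.421466, 15.650000)
after step 2 (δ=0.24, a=-2.0): (-9.334772, -13.486342, 3.660830, 15.350000)
after step 3 (δ=-0.38, a=-0.8): (-11.333798, -14.628883, 3.277643, 15.230000)
after step 4 (δ=-0.41, a=2.4): (-13.597188, -14.938732, 2.863928, 15.590000)
after step 5 (δ=-0.27, a=2.4): (-15.846119, -14.297725, 2.594262, 15.950000)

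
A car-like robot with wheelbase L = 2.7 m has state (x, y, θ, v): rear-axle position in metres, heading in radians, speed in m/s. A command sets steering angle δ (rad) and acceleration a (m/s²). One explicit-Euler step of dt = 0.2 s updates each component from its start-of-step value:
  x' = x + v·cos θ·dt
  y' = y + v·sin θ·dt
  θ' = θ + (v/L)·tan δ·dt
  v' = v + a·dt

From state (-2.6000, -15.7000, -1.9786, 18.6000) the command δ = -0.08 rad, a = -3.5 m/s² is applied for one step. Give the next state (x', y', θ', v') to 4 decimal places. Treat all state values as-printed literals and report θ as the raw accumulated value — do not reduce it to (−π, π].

x' = -2.6000 + 18.6000·cos(-1.9786)·0.2 = -4.0753
y' = -15.7000 + 18.6000·sin(-1.9786)·0.2 = -19.1149
θ' = -1.9786 + (18.6000/2.7)·tan(-0.08)·0.2 = -2.0891
v' = 18.6000 − 3.5000·0.2 = 17.9000

(-4.0753, -19.1149, -2.0891, 17.9000)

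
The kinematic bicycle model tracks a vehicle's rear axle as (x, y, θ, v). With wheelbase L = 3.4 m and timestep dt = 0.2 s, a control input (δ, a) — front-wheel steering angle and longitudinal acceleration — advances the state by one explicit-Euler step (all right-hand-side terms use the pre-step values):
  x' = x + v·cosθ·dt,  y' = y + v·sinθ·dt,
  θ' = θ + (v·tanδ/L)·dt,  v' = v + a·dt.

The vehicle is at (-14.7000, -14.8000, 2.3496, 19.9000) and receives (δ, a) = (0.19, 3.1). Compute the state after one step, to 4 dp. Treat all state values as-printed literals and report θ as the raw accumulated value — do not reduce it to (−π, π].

x' = -14.7000 + 19.9000·cos(2.3496)·0.2 = -17.4957
y' = -14.8000 + 19.9000·sin(2.3496)·0.2 = -11.9672
θ' = 2.3496 + (19.9000/3.4)·tan(0.19)·0.2 = 2.5747
v' = 19.9000 + 3.1000·0.2 = 20.5200

(-17.4957, -11.9672, 2.5747, 20.5200)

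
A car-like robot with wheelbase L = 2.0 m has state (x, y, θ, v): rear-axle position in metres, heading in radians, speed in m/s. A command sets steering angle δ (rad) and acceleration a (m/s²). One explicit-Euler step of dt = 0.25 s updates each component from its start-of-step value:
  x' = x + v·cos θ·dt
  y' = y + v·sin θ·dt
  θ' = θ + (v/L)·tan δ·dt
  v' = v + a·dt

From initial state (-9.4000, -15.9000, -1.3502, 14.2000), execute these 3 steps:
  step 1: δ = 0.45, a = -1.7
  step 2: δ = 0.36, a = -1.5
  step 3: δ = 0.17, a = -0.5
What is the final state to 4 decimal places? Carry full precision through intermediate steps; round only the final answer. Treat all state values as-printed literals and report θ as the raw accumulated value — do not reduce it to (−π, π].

after step 1 (δ=0.45, a=-1.7): (-8.623219, -19.363973, -0.492777, 13.775000)
after step 2 (δ=0.36, a=-1.5): (-5.589198, -20.993124, 0.155341, 13.400000)
after step 3 (δ=0.17, a=-0.5): (-2.279536, -20.474820, 0.442867, 13.275000)

(-2.2795, -20.4748, 0.4429, 13.2750)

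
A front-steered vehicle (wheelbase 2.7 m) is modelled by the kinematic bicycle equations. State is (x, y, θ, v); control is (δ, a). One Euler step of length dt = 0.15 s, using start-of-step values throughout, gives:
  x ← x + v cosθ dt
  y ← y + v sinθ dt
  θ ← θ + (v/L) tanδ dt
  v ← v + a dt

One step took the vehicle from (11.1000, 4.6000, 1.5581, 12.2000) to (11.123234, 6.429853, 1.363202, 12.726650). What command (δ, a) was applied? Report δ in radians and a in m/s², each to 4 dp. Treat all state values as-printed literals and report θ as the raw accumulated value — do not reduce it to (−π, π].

δ = -0.2800, a = 3.5110

a = (v'−v)/dt = (0.526650)/0.15 = 3.5110
Δθ = θ'−θ = -0.194898;  (v·dt/L) = 12.2000·0.15/2.7 = 0.677778
tan δ = Δθ·L/(v·dt) = -0.287554  →  δ = -0.2800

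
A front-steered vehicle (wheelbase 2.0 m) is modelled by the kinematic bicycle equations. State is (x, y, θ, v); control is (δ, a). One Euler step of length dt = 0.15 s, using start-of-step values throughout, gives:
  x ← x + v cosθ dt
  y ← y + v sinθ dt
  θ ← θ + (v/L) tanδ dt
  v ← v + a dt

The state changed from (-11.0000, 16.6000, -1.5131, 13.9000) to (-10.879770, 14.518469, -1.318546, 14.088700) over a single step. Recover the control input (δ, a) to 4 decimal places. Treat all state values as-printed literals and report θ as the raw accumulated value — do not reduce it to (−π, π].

δ = 0.1845, a = 1.2580

a = (v'−v)/dt = (0.188700)/0.15 = 1.2580
Δθ = θ'−θ = 0.194554;  (v·dt/L) = 13.9000·0.15/2.0 = 1.042500
tan δ = Δθ·L/(v·dt) = 0.186623  →  δ = 0.1845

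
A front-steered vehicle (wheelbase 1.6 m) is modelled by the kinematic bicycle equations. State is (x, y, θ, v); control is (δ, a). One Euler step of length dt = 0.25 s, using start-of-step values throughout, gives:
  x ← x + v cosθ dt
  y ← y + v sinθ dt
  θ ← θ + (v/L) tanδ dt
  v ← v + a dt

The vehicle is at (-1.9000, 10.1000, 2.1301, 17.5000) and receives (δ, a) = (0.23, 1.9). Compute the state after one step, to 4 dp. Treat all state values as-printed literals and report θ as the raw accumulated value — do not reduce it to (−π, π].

(-4.2214, 13.8084, 2.7703, 17.9750)

x' = -1.9000 + 17.5000·cos(2.1301)·0.25 = -4.2214
y' = 10.1000 + 17.5000·sin(2.1301)·0.25 = 13.8084
θ' = 2.1301 + (17.5000/1.6)·tan(0.23)·0.25 = 2.7703
v' = 17.5000 + 1.9000·0.25 = 17.9750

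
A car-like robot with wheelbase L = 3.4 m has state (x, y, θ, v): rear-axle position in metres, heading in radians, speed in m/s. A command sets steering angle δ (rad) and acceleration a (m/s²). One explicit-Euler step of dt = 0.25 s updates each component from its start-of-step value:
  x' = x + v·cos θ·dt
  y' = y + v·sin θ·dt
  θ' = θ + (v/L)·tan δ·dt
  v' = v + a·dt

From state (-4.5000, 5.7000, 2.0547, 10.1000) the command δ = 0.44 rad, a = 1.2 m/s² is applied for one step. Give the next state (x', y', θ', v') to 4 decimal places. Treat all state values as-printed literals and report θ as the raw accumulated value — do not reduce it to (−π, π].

x' = -4.5000 + 10.1000·cos(2.0547)·0.25 = -5.6747
y' = 5.7000 + 10.1000·sin(2.0547)·0.25 = 7.9351
θ' = 2.0547 + (10.1000/3.4)·tan(0.44)·0.25 = 2.4043
v' = 10.1000 + 1.2000·0.25 = 10.4000

(-5.6747, 7.9351, 2.4043, 10.4000)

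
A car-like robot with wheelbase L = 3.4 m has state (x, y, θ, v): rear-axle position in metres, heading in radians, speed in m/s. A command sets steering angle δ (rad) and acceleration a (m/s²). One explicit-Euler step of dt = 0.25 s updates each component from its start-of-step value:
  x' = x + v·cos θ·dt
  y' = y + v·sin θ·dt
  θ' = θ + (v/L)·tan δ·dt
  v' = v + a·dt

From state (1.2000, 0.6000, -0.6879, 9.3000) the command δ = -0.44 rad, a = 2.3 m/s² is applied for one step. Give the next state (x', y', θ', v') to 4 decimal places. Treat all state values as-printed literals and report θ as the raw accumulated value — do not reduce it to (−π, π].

x' = 1.2000 + 9.3000·cos(-0.6879)·0.25 = 2.9963
y' = 0.6000 + 9.3000·sin(-0.6879)·0.25 = -0.8762
θ' = -0.6879 + (9.3000/3.4)·tan(-0.44)·0.25 = -1.0098
v' = 9.3000 + 2.3000·0.25 = 9.8750

(2.9963, -0.8762, -1.0098, 9.8750)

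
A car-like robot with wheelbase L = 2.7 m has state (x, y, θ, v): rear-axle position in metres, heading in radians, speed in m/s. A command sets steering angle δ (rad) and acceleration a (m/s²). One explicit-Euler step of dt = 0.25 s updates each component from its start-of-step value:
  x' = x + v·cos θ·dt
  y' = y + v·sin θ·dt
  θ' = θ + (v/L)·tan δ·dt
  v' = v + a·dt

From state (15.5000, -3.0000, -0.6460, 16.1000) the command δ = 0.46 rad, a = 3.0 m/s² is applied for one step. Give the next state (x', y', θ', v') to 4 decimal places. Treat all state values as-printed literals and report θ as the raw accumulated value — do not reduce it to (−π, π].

x' = 15.5000 + 16.1000·cos(-0.6460)·0.25 = 18.7140
y' = -3.0000 + 16.1000·sin(-0.6460)·0.25 = -5.4230
θ' = -0.6460 + (16.1000/2.7)·tan(0.46)·0.25 = 0.0926
v' = 16.1000 + 3.0000·0.25 = 16.8500

(18.7140, -5.4230, 0.0926, 16.8500)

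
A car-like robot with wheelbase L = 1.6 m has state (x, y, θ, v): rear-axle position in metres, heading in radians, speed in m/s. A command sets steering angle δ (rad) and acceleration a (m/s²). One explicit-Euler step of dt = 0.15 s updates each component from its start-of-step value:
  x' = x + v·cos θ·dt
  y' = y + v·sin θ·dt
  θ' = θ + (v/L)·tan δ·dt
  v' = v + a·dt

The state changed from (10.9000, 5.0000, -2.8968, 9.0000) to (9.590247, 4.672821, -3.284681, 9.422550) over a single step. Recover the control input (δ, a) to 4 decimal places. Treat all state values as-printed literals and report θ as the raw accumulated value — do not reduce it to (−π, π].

δ = -0.4309, a = 2.8170

a = (v'−v)/dt = (0.422550)/0.15 = 2.8170
Δθ = θ'−θ = -0.387881;  (v·dt/L) = 9.0000·0.15/1.6 = 0.843750
tan δ = Δθ·L/(v·dt) = -0.459711  →  δ = -0.4309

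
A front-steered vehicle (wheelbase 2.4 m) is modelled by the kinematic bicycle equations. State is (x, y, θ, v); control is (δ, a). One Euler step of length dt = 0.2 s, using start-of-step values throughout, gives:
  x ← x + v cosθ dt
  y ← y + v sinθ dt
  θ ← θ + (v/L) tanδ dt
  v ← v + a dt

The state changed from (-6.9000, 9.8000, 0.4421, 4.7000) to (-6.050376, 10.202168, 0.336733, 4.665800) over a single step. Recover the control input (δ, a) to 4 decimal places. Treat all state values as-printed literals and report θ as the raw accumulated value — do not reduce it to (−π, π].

a = (v'−v)/dt = (-0.034200)/0.2 = -0.1710
Δθ = θ'−θ = -0.105367;  (v·dt/L) = 4.7000·0.2/2.4 = 0.391667
tan δ = Δθ·L/(v·dt) = -0.269022  →  δ = -0.2628

δ = -0.2628, a = -0.1710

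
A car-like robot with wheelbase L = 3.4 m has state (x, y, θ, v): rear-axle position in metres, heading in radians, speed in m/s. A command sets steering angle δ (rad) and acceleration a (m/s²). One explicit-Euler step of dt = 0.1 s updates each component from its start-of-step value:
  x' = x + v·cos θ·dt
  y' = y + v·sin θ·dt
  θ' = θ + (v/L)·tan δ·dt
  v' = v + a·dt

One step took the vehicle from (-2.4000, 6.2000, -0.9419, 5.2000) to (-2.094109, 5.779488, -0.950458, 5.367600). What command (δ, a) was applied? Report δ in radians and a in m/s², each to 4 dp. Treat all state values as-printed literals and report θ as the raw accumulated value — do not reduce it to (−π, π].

a = (v'−v)/dt = (0.167600)/0.1 = 1.6760
Δθ = θ'−θ = -0.008558;  (v·dt/L) = 5.2000·0.1/3.4 = 0.152941
tan δ = Δθ·L/(v·dt) = -0.055956  →  δ = -0.0559

δ = -0.0559, a = 1.6760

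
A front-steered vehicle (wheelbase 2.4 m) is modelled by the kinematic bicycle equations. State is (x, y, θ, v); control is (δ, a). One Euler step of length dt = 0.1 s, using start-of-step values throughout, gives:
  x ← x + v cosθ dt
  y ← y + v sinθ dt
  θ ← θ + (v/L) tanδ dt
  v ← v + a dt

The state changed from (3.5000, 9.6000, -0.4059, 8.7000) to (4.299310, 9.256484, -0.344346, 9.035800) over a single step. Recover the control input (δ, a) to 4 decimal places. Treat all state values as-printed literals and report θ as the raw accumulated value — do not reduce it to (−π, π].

δ = 0.1682, a = 3.3580

a = (v'−v)/dt = (0.335800)/0.1 = 3.3580
Δθ = θ'−θ = 0.061554;  (v·dt/L) = 8.7000·0.1/2.4 = 0.362500
tan δ = Δθ·L/(v·dt) = 0.169804  →  δ = 0.1682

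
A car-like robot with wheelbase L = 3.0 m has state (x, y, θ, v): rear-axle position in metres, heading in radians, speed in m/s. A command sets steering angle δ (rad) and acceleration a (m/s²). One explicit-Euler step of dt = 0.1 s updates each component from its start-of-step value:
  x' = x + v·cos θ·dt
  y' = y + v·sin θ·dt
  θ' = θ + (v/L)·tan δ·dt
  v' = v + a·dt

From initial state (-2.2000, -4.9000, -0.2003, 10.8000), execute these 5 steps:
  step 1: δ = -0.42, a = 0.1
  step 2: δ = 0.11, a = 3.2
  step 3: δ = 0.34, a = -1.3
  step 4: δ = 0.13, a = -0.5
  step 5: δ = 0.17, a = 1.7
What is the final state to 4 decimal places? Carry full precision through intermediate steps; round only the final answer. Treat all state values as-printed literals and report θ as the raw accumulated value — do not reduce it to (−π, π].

after step 1 (δ=-0.42, a=0.1): (-1.141593, -5.114880, -0.361066, 10.810000)
after step 2 (δ=0.11, a=3.2): (-0.130295, -5.496767, -0.321269, 11.130000)
after step 3 (δ=0.34, a=-1.3): (0.925759, -5.848220, -0.190032, 11.000000)
after step 4 (δ=0.13, a=-0.5): (2.005957, -6.056000, -0.142095, 10.950000)
after step 5 (δ=0.17, a=1.7): (3.089921, -6.211071, -0.079441, 11.120000)

(3.0899, -6.2111, -0.0794, 11.1200)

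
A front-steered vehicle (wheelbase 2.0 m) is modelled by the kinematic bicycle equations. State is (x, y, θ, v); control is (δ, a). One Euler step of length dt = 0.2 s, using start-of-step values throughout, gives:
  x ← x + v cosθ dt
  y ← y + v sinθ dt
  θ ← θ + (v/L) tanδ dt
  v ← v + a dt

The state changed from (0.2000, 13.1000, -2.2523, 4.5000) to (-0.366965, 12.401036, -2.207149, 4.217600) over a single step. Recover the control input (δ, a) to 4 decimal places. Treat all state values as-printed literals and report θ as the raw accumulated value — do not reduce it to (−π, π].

δ = 0.1000, a = -1.4120

a = (v'−v)/dt = (-0.282400)/0.2 = -1.4120
Δθ = θ'−θ = 0.045151;  (v·dt/L) = 4.5000·0.2/2.0 = 0.450000
tan δ = Δθ·L/(v·dt) = 0.100336  →  δ = 0.1000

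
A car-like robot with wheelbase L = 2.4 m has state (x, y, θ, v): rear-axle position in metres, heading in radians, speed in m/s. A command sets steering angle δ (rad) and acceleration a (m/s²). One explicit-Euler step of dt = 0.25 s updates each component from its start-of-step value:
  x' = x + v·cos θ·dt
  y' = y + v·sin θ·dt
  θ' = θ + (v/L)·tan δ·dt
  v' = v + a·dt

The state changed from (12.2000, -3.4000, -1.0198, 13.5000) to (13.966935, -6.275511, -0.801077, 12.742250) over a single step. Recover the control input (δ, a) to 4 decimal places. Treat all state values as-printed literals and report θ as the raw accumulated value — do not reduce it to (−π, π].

a = (v'−v)/dt = (-0.757750)/0.25 = -3.0310
Δθ = θ'−θ = 0.218723;  (v·dt/L) = 13.5000·0.25/2.4 = 1.406250
tan δ = Δθ·L/(v·dt) = 0.155536  →  δ = 0.1543

δ = 0.1543, a = -3.0310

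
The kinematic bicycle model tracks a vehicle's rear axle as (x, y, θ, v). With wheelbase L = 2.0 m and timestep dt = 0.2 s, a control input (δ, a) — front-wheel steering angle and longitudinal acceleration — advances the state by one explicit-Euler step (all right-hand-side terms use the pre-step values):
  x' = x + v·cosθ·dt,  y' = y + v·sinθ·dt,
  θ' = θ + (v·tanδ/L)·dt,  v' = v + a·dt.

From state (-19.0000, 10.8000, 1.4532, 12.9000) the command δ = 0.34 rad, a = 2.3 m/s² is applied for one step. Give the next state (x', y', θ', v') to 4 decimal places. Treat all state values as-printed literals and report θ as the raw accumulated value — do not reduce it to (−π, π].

(-18.6973, 13.3622, 1.9095, 13.3600)

x' = -19.0000 + 12.9000·cos(1.4532)·0.2 = -18.6973
y' = 10.8000 + 12.9000·sin(1.4532)·0.2 = 13.3622
θ' = 1.4532 + (12.9000/2.0)·tan(0.34)·0.2 = 1.9095
v' = 12.9000 + 2.3000·0.2 = 13.3600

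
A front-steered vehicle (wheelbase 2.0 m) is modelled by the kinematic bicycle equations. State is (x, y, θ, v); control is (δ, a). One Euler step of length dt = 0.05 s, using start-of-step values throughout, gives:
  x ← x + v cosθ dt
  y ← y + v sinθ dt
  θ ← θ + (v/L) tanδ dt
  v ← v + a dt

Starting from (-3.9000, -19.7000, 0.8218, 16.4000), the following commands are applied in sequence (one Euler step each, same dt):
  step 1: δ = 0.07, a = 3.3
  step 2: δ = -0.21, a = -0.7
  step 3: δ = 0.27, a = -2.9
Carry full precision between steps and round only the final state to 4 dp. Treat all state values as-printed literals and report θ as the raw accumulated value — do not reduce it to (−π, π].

after step 1 (δ=0.07, a=3.3): (-3.341659, -19.099454, 0.850547, 16.565000)
after step 2 (δ=-0.21, a=-0.7): (-2.795368, -18.476908, 0.762279, 16.530000)
after step 3 (δ=0.27, a=-2.9): (-2.197591, -17.906150, 0.876650, 16.385000)

(-2.1976, -17.9061, 0.8766, 16.3850)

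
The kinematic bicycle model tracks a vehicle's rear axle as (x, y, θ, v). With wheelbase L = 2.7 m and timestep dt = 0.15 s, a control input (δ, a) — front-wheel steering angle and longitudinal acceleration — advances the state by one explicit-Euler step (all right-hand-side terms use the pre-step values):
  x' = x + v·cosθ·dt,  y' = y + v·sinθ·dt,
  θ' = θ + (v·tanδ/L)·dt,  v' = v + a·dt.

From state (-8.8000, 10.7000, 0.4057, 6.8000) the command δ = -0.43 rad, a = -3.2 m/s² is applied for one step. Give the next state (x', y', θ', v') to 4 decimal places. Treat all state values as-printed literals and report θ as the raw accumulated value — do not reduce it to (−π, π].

x' = -8.8000 + 6.8000·cos(0.4057)·0.15 = -7.8628
y' = 10.7000 + 6.8000·sin(0.4057)·0.15 = 11.1026
θ' = 0.4057 + (6.8000/2.7)·tan(-0.43)·0.15 = 0.2324
v' = 6.8000 − 3.2000·0.15 = 6.3200

(-7.8628, 11.1026, 0.2324, 6.3200)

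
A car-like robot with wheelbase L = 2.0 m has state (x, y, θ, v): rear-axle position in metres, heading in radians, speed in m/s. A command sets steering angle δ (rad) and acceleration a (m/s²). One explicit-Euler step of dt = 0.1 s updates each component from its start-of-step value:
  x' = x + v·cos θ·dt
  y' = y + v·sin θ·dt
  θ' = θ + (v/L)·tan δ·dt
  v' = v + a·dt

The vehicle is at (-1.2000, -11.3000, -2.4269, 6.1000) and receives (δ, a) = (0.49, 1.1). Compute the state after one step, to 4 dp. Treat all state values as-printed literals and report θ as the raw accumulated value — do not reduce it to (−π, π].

x' = -1.2000 + 6.1000·cos(-2.4269)·0.1 = -1.6607
y' = -11.3000 + 6.1000·sin(-2.4269)·0.1 = -11.6998
θ' = -2.4269 + (6.1000/2.0)·tan(0.49)·0.1 = -2.2642
v' = 6.1000 + 1.1000·0.1 = 6.2100

(-1.6607, -11.6998, -2.2642, 6.2100)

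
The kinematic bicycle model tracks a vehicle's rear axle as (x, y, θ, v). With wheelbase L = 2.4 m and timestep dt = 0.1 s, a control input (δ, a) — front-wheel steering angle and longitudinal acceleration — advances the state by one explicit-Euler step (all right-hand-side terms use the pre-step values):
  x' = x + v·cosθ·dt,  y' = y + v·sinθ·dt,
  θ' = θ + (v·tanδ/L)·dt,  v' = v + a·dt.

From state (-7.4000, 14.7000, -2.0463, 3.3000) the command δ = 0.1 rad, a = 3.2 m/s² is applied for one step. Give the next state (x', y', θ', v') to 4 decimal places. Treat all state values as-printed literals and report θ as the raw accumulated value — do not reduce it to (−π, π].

(-7.5511, 14.4066, -2.0325, 3.6200)

x' = -7.4000 + 3.3000·cos(-2.0463)·0.1 = -7.5511
y' = 14.7000 + 3.3000·sin(-2.0463)·0.1 = 14.4066
θ' = -2.0463 + (3.3000/2.4)·tan(0.1)·0.1 = -2.0325
v' = 3.3000 + 3.2000·0.1 = 3.6200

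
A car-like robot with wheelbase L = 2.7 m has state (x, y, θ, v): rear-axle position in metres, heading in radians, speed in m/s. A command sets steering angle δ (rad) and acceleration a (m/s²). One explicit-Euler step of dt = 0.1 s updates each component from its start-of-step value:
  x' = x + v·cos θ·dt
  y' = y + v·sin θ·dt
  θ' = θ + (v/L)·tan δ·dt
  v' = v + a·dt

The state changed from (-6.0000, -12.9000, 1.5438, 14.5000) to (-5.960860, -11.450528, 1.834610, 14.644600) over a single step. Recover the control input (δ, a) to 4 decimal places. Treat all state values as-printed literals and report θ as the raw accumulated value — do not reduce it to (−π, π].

δ = 0.4963, a = 1.4460

a = (v'−v)/dt = (0.144600)/0.1 = 1.4460
Δθ = θ'−θ = 0.290810;  (v·dt/L) = 14.5000·0.1/2.7 = 0.537037
tan δ = Δθ·L/(v·dt) = 0.541508  →  δ = 0.4963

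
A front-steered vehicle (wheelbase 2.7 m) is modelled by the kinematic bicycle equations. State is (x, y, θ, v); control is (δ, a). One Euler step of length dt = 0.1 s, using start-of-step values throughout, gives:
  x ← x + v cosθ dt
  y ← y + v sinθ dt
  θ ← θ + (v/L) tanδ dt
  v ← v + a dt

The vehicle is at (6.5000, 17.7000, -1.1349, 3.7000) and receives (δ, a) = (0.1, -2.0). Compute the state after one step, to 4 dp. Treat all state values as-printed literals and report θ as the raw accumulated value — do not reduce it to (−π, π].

(6.6562, 17.3646, -1.1212, 3.5000)

x' = 6.5000 + 3.7000·cos(-1.1349)·0.1 = 6.6562
y' = 17.7000 + 3.7000·sin(-1.1349)·0.1 = 17.3646
θ' = -1.1349 + (3.7000/2.7)·tan(0.1)·0.1 = -1.1212
v' = 3.7000 − 2.0000·0.1 = 3.5000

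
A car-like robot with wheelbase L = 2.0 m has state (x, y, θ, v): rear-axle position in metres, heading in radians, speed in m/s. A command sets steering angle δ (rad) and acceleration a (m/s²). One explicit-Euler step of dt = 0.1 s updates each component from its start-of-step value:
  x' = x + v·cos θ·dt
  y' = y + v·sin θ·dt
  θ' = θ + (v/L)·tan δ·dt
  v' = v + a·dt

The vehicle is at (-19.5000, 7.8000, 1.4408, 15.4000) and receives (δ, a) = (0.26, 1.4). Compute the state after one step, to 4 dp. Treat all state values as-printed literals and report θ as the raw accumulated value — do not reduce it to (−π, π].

(-19.3004, 9.3270, 1.6456, 15.5400)

x' = -19.5000 + 15.4000·cos(1.4408)·0.1 = -19.3004
y' = 7.8000 + 15.4000·sin(1.4408)·0.1 = 9.3270
θ' = 1.4408 + (15.4000/2.0)·tan(0.26)·0.1 = 1.6456
v' = 15.4000 + 1.4000·0.1 = 15.5400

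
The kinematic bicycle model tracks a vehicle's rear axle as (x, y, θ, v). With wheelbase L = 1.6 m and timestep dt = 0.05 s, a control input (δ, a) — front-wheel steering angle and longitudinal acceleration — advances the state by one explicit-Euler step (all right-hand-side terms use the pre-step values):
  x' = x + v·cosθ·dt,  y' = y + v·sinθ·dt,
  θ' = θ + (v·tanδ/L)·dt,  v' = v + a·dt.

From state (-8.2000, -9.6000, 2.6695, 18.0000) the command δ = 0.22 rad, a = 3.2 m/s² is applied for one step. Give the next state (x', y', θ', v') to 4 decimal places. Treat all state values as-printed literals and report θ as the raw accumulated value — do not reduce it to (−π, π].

(-9.0016, -9.1907, 2.7953, 18.1600)

x' = -8.2000 + 18.0000·cos(2.6695)·0.05 = -9.0016
y' = -9.6000 + 18.0000·sin(2.6695)·0.05 = -9.1907
θ' = 2.6695 + (18.0000/1.6)·tan(0.22)·0.05 = 2.7953
v' = 18.0000 + 3.2000·0.05 = 18.1600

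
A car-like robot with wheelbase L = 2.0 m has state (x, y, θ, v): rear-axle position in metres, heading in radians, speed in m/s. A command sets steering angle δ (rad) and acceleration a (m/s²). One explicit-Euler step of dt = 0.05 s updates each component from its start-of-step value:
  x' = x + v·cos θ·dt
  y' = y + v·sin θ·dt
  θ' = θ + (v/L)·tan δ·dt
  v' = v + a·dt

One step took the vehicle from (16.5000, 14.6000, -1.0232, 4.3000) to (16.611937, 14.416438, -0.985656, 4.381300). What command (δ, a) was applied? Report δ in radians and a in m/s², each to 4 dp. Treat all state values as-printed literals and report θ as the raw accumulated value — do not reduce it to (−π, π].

a = (v'−v)/dt = (0.081300)/0.05 = 1.6260
Δθ = θ'−θ = 0.037544;  (v·dt/L) = 4.3000·0.05/2.0 = 0.107500
tan δ = Δθ·L/(v·dt) = 0.349247  →  δ = 0.3360

δ = 0.3360, a = 1.6260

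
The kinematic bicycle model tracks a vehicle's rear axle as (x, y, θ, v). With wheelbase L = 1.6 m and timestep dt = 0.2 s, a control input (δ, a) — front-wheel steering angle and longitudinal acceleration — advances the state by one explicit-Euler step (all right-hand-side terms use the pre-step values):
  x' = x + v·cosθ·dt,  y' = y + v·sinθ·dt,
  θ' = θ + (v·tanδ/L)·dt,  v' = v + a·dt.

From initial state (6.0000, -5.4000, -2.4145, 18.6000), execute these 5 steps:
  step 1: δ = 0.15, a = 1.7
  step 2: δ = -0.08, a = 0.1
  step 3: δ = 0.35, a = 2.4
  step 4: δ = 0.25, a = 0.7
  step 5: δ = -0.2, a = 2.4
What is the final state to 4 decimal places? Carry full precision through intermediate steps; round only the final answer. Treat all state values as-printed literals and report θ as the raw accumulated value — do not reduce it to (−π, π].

after step 1 (δ=0.15, a=1.7): (3.220751, -7.872685, -2.063111, 18.940000)
after step 2 (δ=-0.08, a=0.1): (1.430289, -11.210827, -2.252916, 18.960000)
after step 3 (δ=0.35, a=2.4): (-0.960337, -14.154323, -1.387798, 19.440000)
after step 4 (δ=0.25, a=0.7): (-0.252805, -17.977403, -0.767317, 19.580000)
after step 5 (δ=-0.2, a=2.4): (2.565836, -20.695917, -1.263450, 20.060000)

(2.5658, -20.6959, -1.2635, 20.0600)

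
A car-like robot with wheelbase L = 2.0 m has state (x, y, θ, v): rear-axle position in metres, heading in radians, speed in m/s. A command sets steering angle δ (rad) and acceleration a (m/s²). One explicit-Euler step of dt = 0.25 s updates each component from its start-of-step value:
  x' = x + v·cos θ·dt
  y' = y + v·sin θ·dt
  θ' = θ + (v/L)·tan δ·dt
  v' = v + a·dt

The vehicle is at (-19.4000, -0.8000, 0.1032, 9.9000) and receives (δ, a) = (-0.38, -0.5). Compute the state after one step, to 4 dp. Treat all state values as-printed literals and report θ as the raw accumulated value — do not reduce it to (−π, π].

x' = -19.4000 + 9.9000·cos(0.1032)·0.25 = -16.9382
y' = -0.8000 + 9.9000·sin(0.1032)·0.25 = -0.5450
θ' = 0.1032 + (9.9000/2.0)·tan(-0.38)·0.25 = -0.3911
v' = 9.9000 − 0.5000·0.25 = 9.7750

(-16.9382, -0.5450, -0.3911, 9.7750)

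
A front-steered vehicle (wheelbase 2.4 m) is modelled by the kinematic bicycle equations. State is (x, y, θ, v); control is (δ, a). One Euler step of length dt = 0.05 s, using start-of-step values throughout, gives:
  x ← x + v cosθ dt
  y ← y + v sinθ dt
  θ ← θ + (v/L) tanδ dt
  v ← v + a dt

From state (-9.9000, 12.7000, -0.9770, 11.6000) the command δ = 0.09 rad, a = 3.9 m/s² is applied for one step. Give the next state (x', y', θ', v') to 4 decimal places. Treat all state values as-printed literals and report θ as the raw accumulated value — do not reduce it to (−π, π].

(-9.5755, 12.2193, -0.9552, 11.7950)

x' = -9.9000 + 11.6000·cos(-0.9770)·0.05 = -9.5755
y' = 12.7000 + 11.6000·sin(-0.9770)·0.05 = 12.2193
θ' = -0.9770 + (11.6000/2.4)·tan(0.09)·0.05 = -0.9552
v' = 11.6000 + 3.9000·0.05 = 11.7950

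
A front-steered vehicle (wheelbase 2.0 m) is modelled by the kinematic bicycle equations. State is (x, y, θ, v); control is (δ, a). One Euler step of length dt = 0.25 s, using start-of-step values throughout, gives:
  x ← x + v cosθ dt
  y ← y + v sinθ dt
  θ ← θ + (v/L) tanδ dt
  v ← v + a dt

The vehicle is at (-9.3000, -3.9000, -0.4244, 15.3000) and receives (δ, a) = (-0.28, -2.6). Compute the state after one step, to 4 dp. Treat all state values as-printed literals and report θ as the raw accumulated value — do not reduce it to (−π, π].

(-5.8143, -5.4750, -0.9743, 14.6500)

x' = -9.3000 + 15.3000·cos(-0.4244)·0.25 = -5.8143
y' = -3.9000 + 15.3000·sin(-0.4244)·0.25 = -5.4750
θ' = -0.4244 + (15.3000/2.0)·tan(-0.28)·0.25 = -0.9743
v' = 15.3000 − 2.6000·0.25 = 14.6500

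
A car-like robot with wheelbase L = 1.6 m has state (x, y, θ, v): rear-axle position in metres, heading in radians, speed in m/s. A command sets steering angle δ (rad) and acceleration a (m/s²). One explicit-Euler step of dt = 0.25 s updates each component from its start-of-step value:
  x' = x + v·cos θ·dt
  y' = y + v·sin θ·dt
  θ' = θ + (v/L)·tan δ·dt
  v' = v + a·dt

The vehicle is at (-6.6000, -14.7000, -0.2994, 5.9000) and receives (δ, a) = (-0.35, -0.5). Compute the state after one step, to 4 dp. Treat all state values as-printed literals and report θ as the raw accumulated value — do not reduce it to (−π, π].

x' = -6.6000 + 5.9000·cos(-0.2994)·0.25 = -5.1906
y' = -14.7000 + 5.9000·sin(-0.2994)·0.25 = -15.1350
θ' = -0.2994 + (5.9000/1.6)·tan(-0.35)·0.25 = -0.6359
v' = 5.9000 − 0.5000·0.25 = 5.7750

(-5.1906, -15.1350, -0.6359, 5.7750)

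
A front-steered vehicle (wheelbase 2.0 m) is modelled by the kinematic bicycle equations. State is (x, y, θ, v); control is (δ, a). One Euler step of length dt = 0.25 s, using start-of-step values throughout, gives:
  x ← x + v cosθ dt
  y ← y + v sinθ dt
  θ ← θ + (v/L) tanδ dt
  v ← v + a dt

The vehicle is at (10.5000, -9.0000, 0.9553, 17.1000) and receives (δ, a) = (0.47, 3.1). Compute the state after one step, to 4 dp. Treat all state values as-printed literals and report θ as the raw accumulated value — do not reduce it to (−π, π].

(12.9682, -5.5095, 2.0411, 17.8750)

x' = 10.5000 + 17.1000·cos(0.9553)·0.25 = 12.9682
y' = -9.0000 + 17.1000·sin(0.9553)·0.25 = -5.5095
θ' = 0.9553 + (17.1000/2.0)·tan(0.47)·0.25 = 2.0411
v' = 17.1000 + 3.1000·0.25 = 17.8750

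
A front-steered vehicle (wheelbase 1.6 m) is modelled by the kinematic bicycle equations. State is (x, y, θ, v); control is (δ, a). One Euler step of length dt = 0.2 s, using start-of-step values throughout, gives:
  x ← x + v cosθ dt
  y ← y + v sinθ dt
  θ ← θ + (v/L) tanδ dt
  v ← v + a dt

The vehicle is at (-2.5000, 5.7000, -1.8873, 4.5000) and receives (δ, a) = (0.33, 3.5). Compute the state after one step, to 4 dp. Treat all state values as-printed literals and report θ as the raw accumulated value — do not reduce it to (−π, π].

x' = -2.5000 + 4.5000·cos(-1.8873)·0.2 = -2.7801
y' = 5.7000 + 4.5000·sin(-1.8873)·0.2 = 4.8447
θ' = -1.8873 + (4.5000/1.6)·tan(0.33)·0.2 = -1.6946
v' = 4.5000 + 3.5000·0.2 = 5.2000

(-2.7801, 4.8447, -1.6946, 5.2000)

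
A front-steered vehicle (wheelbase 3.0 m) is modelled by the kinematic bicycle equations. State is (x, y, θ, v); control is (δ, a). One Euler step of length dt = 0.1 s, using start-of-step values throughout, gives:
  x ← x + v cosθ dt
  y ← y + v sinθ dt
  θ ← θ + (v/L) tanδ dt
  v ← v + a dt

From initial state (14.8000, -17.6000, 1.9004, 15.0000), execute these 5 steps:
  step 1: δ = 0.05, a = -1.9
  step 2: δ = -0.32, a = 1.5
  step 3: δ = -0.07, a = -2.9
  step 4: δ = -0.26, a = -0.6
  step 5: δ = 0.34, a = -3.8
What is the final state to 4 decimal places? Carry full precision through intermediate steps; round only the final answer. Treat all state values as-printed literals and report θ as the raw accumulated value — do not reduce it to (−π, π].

after step 1 (δ=0.05, a=-1.9): (14.314498, -16.180744, 1.925421, 14.810000)
after step 2 (δ=-0.32, a=1.5): (13.800238, -14.791896, 1.761825, 14.960000)
after step 3 (δ=-0.07, a=-2.9): (13.516194, -13.323109, 1.726861, 14.670000)
after step 4 (δ=-0.26, a=-0.6): (13.288175, -11.873938, 1.596777, 14.610000)
after step 5 (δ=0.34, a=-3.8): (13.250222, -10.413431, 1.769046, 14.230000)

(13.2502, -10.4134, 1.7690, 14.2300)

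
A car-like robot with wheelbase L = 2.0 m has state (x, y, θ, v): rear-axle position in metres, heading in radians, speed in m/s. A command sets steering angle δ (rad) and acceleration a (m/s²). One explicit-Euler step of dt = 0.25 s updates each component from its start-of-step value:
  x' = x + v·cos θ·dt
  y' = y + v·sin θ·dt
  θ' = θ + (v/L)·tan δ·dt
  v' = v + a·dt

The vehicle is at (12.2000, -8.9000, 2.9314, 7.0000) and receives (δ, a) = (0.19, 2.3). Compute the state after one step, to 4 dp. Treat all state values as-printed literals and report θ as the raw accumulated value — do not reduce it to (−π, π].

(10.4885, -8.5349, 3.0997, 7.5750)

x' = 12.2000 + 7.0000·cos(2.9314)·0.25 = 10.4885
y' = -8.9000 + 7.0000·sin(2.9314)·0.25 = -8.5349
θ' = 2.9314 + (7.0000/2.0)·tan(0.19)·0.25 = 3.0997
v' = 7.0000 + 2.3000·0.25 = 7.5750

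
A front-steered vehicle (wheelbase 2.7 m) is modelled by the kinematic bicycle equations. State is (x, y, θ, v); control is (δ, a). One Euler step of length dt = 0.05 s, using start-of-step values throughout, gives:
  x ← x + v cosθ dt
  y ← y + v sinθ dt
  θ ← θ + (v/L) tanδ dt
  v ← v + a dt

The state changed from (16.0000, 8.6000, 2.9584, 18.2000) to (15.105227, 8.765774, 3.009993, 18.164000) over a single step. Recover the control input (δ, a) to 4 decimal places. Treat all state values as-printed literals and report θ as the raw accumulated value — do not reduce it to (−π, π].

δ = 0.1519, a = -0.7200

a = (v'−v)/dt = (-0.036000)/0.05 = -0.7200
Δθ = θ'−θ = 0.051593;  (v·dt/L) = 18.2000·0.05/2.7 = 0.337037
tan δ = Δθ·L/(v·dt) = 0.153078  →  δ = 0.1519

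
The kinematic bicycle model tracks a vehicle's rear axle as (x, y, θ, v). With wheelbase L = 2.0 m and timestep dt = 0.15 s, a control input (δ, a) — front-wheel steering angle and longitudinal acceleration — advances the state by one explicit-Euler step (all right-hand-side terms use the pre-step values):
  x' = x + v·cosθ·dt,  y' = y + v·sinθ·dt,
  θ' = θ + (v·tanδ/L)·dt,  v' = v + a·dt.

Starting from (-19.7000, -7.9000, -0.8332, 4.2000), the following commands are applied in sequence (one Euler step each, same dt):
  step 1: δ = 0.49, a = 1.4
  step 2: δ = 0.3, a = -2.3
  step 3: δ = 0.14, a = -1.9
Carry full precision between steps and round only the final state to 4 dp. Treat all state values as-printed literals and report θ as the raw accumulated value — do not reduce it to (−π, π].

(-18.2402, -9.0999, -0.5199, 3.7800)

after step 1 (δ=0.49, a=1.4): (-19.276318, -8.366255, -0.665183, 4.410000)
after step 2 (δ=0.3, a=-2.3): (-18.755847, -8.774535, -0.562870, 4.065000)
after step 3 (δ=0.14, a=-1.9): (-18.240165, -9.099907, -0.519906, 3.780000)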